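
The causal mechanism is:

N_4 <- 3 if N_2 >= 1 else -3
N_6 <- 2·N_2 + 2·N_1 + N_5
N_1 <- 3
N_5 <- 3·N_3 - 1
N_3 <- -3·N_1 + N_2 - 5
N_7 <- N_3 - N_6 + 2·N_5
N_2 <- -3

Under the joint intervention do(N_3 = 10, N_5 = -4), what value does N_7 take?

6

Under do(N_3 = 10, N_5 = -4), each intervened variable's structural equation is replaced by its fixed value.
N_6 = 2·N_2 + 2·N_1 + N_5  [with N_2=-3, N_1=3, N_5=-4]  = -4
N_7 = N_3 - N_6 + 2·N_5  [with N_3=10, N_6=-4, N_5=-4]  = 6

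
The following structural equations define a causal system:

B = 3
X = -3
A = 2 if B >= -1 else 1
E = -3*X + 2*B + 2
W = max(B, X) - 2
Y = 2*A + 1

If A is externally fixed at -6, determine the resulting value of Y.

The intervention breaks the incoming arrows to A: A = 2 if B >= -1 else 1 no longer applies, and A = -6.
Y = 2*A + 1  [with A=-6]  = -11

-11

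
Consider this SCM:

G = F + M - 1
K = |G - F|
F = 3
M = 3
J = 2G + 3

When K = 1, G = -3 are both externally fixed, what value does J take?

-3

Under do(K = 1, G = -3), each intervened variable's structural equation is replaced by its fixed value.
J = 2G + 3  [with G=-3]  = -3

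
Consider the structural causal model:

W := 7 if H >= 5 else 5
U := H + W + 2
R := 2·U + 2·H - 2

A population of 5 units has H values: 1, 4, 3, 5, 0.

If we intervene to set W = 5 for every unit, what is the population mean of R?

22.4

Every unit gets W=5 under the intervention. R values become 16, 28, 24, 32, 12; E[R|do(W=5)] = 22.4.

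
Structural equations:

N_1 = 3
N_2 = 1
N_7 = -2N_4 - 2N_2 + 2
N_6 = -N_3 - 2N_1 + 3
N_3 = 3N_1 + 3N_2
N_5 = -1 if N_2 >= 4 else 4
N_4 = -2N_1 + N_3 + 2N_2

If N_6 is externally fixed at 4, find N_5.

4

do(N_6=4) replaces the equation N_6 = -N_3 - 2N_1 + 3 with the constant N_6 = 4.
Since N_5 is not a descendant of the intervened variable, it is unaffected.
N_5 = -1 if N_2 >= 4 else 4  [with N_2=1]  = 4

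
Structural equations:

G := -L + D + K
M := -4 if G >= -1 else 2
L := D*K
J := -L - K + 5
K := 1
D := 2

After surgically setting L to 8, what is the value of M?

do(L=8) replaces the equation L := D*K with the constant L = 8.
G = -L + D + K  [with L=8, D=2, K=1]  = -5
M = -4 if G >= -1 else 2  [with G=-5]  = 2

2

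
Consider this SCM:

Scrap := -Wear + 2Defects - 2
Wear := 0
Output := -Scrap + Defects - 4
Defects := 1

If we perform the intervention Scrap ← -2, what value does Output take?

The intervention breaks the incoming arrows to Scrap: Scrap := -Wear + 2Defects - 2 no longer applies, and Scrap = -2.
Output = -Scrap + Defects - 4  [with Scrap=-2, Defects=1]  = -1

-1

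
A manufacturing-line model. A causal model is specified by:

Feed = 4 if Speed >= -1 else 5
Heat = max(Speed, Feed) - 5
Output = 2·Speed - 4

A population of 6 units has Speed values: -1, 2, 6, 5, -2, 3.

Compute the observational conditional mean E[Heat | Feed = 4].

-0.4

E[Heat|Feed=4] averages over only the 5 units with Feed=4 (Speed = -1, 2, 6, 5, 3): Heat = -1, -1, 1, 0, -1, mean -0.4.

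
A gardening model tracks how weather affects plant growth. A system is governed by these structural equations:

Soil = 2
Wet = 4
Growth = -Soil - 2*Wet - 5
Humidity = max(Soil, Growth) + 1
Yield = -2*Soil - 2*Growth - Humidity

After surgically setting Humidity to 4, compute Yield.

22

Intervening sets Humidity = 4 and removes its equation (Humidity = max(Soil, Growth) + 1).
Growth = -Soil - 2*Wet - 5  [with Soil=2, Wet=4]  = -15
Yield = -2*Soil - 2*Growth - Humidity  [with Soil=2, Growth=-15, Humidity=4]  = 22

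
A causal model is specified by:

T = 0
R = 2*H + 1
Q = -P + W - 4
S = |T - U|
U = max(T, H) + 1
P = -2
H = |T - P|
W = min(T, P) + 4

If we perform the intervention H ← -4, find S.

1

The intervention breaks the incoming arrows to H: H = |T - P| no longer applies, and H = -4.
U = max(T, H) + 1  [with T=0, H=-4]  = 1
S = |T - U|  [with T=0, U=1]  = 1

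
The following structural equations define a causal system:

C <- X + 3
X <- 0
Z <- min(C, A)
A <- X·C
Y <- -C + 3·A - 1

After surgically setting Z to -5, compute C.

Under do(Z=-5), the mechanism Z <- min(C, A) is discarded; Z is fixed at -5.
No directed path runs from Z to C, so C keeps its natural value.
C = X + 3  [with X=0]  = 3

3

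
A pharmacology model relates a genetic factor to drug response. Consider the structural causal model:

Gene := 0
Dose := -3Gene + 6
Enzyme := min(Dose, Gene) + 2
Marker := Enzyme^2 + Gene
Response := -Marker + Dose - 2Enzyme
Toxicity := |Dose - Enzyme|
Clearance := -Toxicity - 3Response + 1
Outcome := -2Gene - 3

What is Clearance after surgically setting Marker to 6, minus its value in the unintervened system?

The intervention breaks the incoming arrows to Marker: Marker := Enzyme^2 + Gene no longer applies, and Marker = 6.
Dose = -3Gene + 6  [with Gene=0]  = 6
Enzyme = min(Dose, Gene) + 2  [with Dose=6, Gene=0]  = 2
Response = -Marker + Dose - 2Enzyme  [with Marker=6, Dose=6, Enzyme=2]  = -4
Toxicity = |Dose - Enzyme|  [with Dose=6, Enzyme=2]  = 4
Clearance = -Toxicity - 3Response + 1  [with Toxicity=4, Response=-4]  = 9
Without intervention: Dose = -3Gene + 6  [with Gene=0]  = 6; Enzyme = min(Dose, Gene) + 2  [with Dose=6, Gene=0]  = 2; Marker = Enzyme^2 + Gene  [with Enzyme=2, Gene=0]  = 4; Response = -Marker + Dose - 2Enzyme  [with Marker=4, Dose=6, Enzyme=2]  = -2; Toxicity = |Dose - Enzyme|  [with Dose=6, Enzyme=2]  = 4; Clearance = -Toxicity - 3Response + 1  [with Toxicity=4, Response=-2]  = 3.
Change = 9 − 3 = 6.

6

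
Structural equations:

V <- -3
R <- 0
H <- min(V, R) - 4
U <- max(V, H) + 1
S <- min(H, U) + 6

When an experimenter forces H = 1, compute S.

7

do(H=1) replaces the equation H <- min(V, R) - 4 with the constant H = 1.
U = max(V, H) + 1  [with V=-3, H=1]  = 2
S = min(H, U) + 6  [with H=1, U=2]  = 7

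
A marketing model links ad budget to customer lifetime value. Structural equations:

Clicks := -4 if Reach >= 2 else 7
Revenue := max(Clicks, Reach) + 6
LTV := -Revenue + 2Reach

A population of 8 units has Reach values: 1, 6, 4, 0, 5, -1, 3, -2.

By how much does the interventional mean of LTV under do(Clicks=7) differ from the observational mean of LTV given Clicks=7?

do(Clicks=7) breaks Clicks's dependence on Reach. With Clicks=7 fixed, LTV across the units is -11, -1, -5, -13, -3, -15, -7, -17, mean -9.
Observing Clicks=7 restricts to units where Clicks's equation naturally yields 7: Reach ∈ {1, 0, -1, -2}. In that subpopulation LTV = -11, -13, -15, -17, mean -14.
Difference = -9 − (-14) = 5.

5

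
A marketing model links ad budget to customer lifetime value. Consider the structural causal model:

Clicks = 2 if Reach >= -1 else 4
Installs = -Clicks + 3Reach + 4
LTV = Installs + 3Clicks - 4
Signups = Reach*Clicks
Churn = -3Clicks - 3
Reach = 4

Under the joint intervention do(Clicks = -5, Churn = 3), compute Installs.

21

Under do(Clicks = -5, Churn = 3), each intervened variable's structural equation is replaced by its fixed value.
Installs = -Clicks + 3Reach + 4  [with Clicks=-5, Reach=4]  = 21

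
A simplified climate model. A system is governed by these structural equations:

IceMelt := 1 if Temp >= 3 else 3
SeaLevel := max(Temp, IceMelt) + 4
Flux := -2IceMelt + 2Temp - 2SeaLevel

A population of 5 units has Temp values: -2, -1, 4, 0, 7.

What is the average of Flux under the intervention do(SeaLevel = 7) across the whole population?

-15.2

The intervention sets SeaLevel=7 in all 5 units regardless of Temp. Recomputing Flux per unit gives -24, -22, -8, -20, -2; average -15.2.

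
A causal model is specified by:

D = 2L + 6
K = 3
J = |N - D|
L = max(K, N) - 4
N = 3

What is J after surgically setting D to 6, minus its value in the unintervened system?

Intervening sets D = 6 and removes its equation (D = 2L + 6).
J = |N - D|  [with N=3, D=6]  = 3
Without intervention: L = max(K, N) - 4  [with K=3, N=3]  = -1; D = 2L + 6  [with L=-1]  = 4; J = |N - D|  [with N=3, D=4]  = 1.
Change = 3 − 1 = 2.

2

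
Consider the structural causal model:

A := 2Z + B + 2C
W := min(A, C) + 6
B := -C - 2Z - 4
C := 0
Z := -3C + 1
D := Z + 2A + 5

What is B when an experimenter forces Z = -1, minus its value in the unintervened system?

4

The intervention breaks the incoming arrows to Z: Z := -3C + 1 no longer applies, and Z = -1.
B = -C - 2Z - 4  [with C=0, Z=-1]  = -2
Without intervention: Z = -3C + 1  [with C=0]  = 1; B = -C - 2Z - 4  [with C=0, Z=1]  = -6.
Change = -2 − (-6) = 4.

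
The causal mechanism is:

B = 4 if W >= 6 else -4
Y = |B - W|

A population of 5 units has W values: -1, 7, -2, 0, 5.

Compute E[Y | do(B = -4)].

5.8

do(B=-4) breaks B's dependence on W. With B=-4 fixed, Y across the units is 3, 11, 2, 4, 9, mean 5.8.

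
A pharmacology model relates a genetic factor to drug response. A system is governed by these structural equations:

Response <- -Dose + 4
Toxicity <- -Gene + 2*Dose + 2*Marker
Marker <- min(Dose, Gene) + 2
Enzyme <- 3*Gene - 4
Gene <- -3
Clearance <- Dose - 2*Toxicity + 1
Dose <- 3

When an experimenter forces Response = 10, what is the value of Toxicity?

7

The intervention breaks the incoming arrows to Response: Response <- -Dose + 4 no longer applies, and Response = 10.
Since Toxicity is not a descendant of the intervened variable, it is unaffected.
Marker = min(Dose, Gene) + 2  [with Dose=3, Gene=-3]  = -1
Toxicity = -Gene + 2*Dose + 2*Marker  [with Gene=-3, Dose=3, Marker=-1]  = 7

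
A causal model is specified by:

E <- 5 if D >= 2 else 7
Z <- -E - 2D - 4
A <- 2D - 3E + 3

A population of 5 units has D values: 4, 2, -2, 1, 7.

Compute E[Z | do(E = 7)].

The intervention sets E=7 in all 5 units regardless of D. Recomputing Z per unit gives -19, -15, -7, -13, -25; average -15.8.

-15.8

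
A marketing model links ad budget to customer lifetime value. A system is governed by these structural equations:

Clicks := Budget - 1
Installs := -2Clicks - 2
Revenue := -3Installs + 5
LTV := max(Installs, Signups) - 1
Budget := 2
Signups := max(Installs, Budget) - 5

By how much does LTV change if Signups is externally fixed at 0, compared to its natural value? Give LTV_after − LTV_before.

3

Under do(Signups=0), the mechanism Signups := max(Installs, Budget) - 5 is discarded; Signups is fixed at 0.
Clicks = Budget - 1  [with Budget=2]  = 1
Installs = -2Clicks - 2  [with Clicks=1]  = -4
LTV = max(Installs, Signups) - 1  [with Installs=-4, Signups=0]  = -1
Without intervention: Clicks = Budget - 1  [with Budget=2]  = 1; Installs = -2Clicks - 2  [with Clicks=1]  = -4; Signups = max(Installs, Budget) - 5  [with Installs=-4, Budget=2]  = -3; LTV = max(Installs, Signups) - 1  [with Installs=-4, Signups=-3]  = -4.
Change = -1 − (-4) = 3.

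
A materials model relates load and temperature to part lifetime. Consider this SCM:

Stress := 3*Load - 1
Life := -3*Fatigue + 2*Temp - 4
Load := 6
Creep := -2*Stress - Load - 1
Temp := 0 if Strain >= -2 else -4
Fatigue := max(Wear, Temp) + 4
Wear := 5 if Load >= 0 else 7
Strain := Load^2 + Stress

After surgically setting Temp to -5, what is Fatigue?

9

The intervention breaks the incoming arrows to Temp: Temp := 0 if Strain >= -2 else -4 no longer applies, and Temp = -5.
Wear = 5 if Load >= 0 else 7  [with Load=6]  = 5
Fatigue = max(Wear, Temp) + 4  [with Wear=5, Temp=-5]  = 9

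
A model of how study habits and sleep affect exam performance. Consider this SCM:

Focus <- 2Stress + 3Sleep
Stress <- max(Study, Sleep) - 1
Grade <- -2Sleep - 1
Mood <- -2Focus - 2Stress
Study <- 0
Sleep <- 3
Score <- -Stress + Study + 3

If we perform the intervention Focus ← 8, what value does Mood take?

-20

Under do(Focus=8), the mechanism Focus <- 2Stress + 3Sleep is discarded; Focus is fixed at 8.
Stress = max(Study, Sleep) - 1  [with Study=0, Sleep=3]  = 2
Mood = -2Focus - 2Stress  [with Focus=8, Stress=2]  = -20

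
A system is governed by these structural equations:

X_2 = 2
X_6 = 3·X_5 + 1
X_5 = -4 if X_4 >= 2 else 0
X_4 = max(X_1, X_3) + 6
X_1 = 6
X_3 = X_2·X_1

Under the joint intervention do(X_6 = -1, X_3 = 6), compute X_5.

Under do(X_6 = -1, X_3 = 6), each intervened variable's structural equation is replaced by its fixed value.
X_4 = max(X_1, X_3) + 6  [with X_1=6, X_3=6]  = 12
X_5 = -4 if X_4 >= 2 else 0  [with X_4=12]  = -4

-4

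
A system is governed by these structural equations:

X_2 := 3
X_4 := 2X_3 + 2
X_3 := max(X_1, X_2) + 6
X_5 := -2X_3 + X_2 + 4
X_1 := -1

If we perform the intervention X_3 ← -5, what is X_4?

The intervention breaks the incoming arrows to X_3: X_3 := max(X_1, X_2) + 6 no longer applies, and X_3 = -5.
X_4 = 2X_3 + 2  [with X_3=-5]  = -8

-8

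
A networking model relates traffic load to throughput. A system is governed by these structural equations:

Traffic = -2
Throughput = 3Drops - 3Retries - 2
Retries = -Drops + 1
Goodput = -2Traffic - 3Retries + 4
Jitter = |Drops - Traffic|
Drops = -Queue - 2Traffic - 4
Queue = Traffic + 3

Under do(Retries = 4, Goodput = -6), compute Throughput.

-17

The joint intervention fixes Retries = 4, Goodput = -6, removing each variable's own equation.
Queue = Traffic + 3  [with Traffic=-2]  = 1
Drops = -Queue - 2Traffic - 4  [with Queue=1, Traffic=-2]  = -1
Throughput = 3Drops - 3Retries - 2  [with Drops=-1, Retries=4]  = -17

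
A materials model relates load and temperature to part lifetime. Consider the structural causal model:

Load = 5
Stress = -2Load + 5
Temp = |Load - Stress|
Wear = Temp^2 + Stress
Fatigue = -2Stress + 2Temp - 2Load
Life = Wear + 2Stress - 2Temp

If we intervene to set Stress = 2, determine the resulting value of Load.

Under do(Stress=2), the mechanism Stress = -2Load + 5 is discarded; Stress is fixed at 2.
Load is not downstream of the intervention, so its value is determined by the original equations.

5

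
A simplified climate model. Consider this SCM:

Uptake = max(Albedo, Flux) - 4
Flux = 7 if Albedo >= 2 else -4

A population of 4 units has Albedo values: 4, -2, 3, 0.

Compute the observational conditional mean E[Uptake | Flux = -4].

-5

Conditioning on Flux=-4 selects the 2 unit(s) with Albedo ∈ {-2, 0}. Their Uptake values: -6, -4. Mean = -5.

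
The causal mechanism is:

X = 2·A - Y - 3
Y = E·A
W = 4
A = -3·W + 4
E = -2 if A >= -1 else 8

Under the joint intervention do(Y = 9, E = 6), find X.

The joint intervention fixes Y = 9, E = 6, removing each variable's own equation.
A = -3·W + 4  [with W=4]  = -8
X = 2·A - Y - 3  [with A=-8, Y=9]  = -28

-28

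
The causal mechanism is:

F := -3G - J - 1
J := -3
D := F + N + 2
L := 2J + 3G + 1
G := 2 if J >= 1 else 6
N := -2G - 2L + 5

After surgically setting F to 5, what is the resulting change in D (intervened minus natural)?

21

The intervention breaks the incoming arrows to F: F := -3G - J - 1 no longer applies, and F = 5.
G = 2 if J >= 1 else 6  [with J=-3]  = 6
L = 2J + 3G + 1  [with J=-3, G=6]  = 13
N = -2G - 2L + 5  [with G=6, L=13]  = -33
D = F + N + 2  [with F=5, N=-33]  = -26
Without intervention: G = 2 if J >= 1 else 6  [with J=-3]  = 6; F = -3G - J - 1  [with G=6, J=-3]  = -16; L = 2J + 3G + 1  [with J=-3, G=6]  = 13; N = -2G - 2L + 5  [with G=6, L=13]  = -33; D = F + N + 2  [with F=-16, N=-33]  = -47.
Change = -26 − (-47) = 21.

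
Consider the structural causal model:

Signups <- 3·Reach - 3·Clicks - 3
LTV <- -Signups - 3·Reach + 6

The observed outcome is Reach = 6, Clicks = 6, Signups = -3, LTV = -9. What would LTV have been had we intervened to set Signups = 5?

-17

The intervention breaks the incoming arrows to Signups: Signups <- 3·Reach - 3·Clicks - 3 no longer applies, and Signups = 5.
LTV = -Signups - 3·Reach + 6  [with Signups=5, Reach=6]  = -17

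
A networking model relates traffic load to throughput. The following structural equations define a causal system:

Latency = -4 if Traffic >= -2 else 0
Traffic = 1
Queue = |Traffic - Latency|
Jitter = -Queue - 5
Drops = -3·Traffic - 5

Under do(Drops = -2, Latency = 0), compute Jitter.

The joint intervention fixes Drops = -2, Latency = 0, removing each variable's own equation.
Queue = |Traffic - Latency|  [with Traffic=1, Latency=0]  = 1
Jitter = -Queue - 5  [with Queue=1]  = -6

-6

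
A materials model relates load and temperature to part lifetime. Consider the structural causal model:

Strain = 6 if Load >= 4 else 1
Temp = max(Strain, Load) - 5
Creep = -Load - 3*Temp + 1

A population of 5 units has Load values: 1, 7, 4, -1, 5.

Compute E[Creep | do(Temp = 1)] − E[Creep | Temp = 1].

Every unit gets Temp=1 under the intervention. Creep values become -3, -9, -6, -1, -7; E[Creep|do(Temp=1)] = -5.2.
Observing Temp=1 restricts to units where Temp's equation naturally yields 1: Load ∈ {4, 5}. In that subpopulation Creep = -6, -7, mean -6.5.
Difference = -5.2 − (-6.5) = 1.3.

1.3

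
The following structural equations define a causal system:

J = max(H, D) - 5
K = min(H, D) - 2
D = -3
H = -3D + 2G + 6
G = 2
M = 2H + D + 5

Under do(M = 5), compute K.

-5

do(M=5) replaces the equation M = 2H + D + 5 with the constant M = 5.
Since K is not a descendant of the intervened variable, it is unaffected.
H = -3D + 2G + 6  [with D=-3, G=2]  = 19
K = min(H, D) - 2  [with H=19, D=-3]  = -5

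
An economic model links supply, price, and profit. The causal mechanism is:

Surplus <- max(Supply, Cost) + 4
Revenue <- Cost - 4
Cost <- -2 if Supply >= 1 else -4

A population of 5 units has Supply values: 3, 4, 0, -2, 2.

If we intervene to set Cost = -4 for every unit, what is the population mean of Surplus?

do(Cost=-4) breaks Cost's dependence on Supply. With Cost=-4 fixed, Surplus across the units is 7, 8, 4, 2, 6, mean 5.4.

5.4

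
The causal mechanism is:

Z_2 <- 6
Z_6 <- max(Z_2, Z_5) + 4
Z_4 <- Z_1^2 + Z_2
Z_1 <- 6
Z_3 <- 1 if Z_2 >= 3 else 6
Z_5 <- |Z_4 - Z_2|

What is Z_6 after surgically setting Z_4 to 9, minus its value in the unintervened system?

-30

Under do(Z_4=9), the mechanism Z_4 <- Z_1^2 + Z_2 is discarded; Z_4 is fixed at 9.
Z_5 = |Z_4 - Z_2|  [with Z_4=9, Z_2=6]  = 3
Z_6 = max(Z_2, Z_5) + 4  [with Z_2=6, Z_5=3]  = 10
Without intervention: Z_4 = Z_1^2 + Z_2  [with Z_1=6, Z_2=6]  = 42; Z_5 = |Z_4 - Z_2|  [with Z_4=42, Z_2=6]  = 36; Z_6 = max(Z_2, Z_5) + 4  [with Z_2=6, Z_5=36]  = 40.
Change = 10 − 40 = -30.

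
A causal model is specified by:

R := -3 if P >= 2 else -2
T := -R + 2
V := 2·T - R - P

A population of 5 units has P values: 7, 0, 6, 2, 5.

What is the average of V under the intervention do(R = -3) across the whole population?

The intervention sets R=-3 in all 5 units regardless of P. Recomputing V per unit gives 6, 13, 7, 11, 8; average 9.

9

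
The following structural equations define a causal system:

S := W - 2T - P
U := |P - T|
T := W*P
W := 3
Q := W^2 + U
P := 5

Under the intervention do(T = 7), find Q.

The intervention breaks the incoming arrows to T: T := W*P no longer applies, and T = 7.
U = |P - T|  [with P=5, T=7]  = 2
Q = W^2 + U  [with W=3, U=2]  = 11

11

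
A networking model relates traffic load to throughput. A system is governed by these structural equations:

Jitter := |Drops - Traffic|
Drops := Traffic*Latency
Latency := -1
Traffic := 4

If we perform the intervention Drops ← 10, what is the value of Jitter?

6

The intervention breaks the incoming arrows to Drops: Drops := Traffic*Latency no longer applies, and Drops = 10.
Jitter = |Drops - Traffic|  [with Drops=10, Traffic=4]  = 6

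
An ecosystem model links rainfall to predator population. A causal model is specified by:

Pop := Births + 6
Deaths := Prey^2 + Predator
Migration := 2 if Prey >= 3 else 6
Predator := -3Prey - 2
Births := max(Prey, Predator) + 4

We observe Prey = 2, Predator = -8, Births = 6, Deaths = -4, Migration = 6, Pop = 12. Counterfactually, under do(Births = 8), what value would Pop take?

14

The intervention breaks the incoming arrows to Births: Births := max(Prey, Predator) + 4 no longer applies, and Births = 8.
Pop = Births + 6  [with Births=8]  = 14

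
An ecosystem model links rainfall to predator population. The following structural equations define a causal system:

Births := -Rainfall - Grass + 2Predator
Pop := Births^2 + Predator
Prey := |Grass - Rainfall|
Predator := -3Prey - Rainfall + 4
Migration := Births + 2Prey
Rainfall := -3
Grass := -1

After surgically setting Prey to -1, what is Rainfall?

-3

Under do(Prey=-1), the mechanism Prey := |Grass - Rainfall| is discarded; Prey is fixed at -1.
Rainfall is not downstream of the intervention, so its value is determined by the original equations.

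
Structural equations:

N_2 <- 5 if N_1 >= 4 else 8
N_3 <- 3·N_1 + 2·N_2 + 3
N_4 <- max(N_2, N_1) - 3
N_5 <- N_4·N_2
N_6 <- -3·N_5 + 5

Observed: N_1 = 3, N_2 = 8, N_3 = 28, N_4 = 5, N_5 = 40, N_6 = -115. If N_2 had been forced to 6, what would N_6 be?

Under do(N_2=6), the mechanism N_2 <- 5 if N_1 >= 4 else 8 is discarded; N_2 is fixed at 6.
N_4 = max(N_2, N_1) - 3  [with N_2=6, N_1=3]  = 3
N_5 = N_4·N_2  [with N_4=3, N_2=6]  = 18
N_6 = -3·N_5 + 5  [with N_5=18]  = -49

-49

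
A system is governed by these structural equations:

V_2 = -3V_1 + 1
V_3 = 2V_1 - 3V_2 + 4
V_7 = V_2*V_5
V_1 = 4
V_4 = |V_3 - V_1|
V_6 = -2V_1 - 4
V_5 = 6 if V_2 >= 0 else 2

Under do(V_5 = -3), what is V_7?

Under do(V_5=-3), the mechanism V_5 = 6 if V_2 >= 0 else 2 is discarded; V_5 is fixed at -3.
V_2 = -3V_1 + 1  [with V_1=4]  = -11
V_7 = V_2*V_5  [with V_2=-11, V_5=-3]  = 33

33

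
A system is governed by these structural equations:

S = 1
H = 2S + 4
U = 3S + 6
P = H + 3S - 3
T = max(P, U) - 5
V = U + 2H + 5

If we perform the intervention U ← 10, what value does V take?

27

The intervention breaks the incoming arrows to U: U = 3S + 6 no longer applies, and U = 10.
H = 2S + 4  [with S=1]  = 6
V = U + 2H + 5  [with U=10, H=6]  = 27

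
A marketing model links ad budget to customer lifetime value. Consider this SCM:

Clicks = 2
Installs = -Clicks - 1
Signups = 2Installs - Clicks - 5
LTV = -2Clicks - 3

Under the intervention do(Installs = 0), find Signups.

-7

The intervention breaks the incoming arrows to Installs: Installs = -Clicks - 1 no longer applies, and Installs = 0.
Signups = 2Installs - Clicks - 5  [with Installs=0, Clicks=2]  = -7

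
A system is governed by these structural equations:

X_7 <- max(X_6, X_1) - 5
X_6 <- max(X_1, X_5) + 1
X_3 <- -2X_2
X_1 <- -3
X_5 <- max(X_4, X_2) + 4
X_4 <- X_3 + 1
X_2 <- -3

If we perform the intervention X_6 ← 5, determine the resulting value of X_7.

0

Intervening sets X_6 = 5 and removes its equation (X_6 <- max(X_1, X_5) + 1).
X_7 = max(X_6, X_1) - 5  [with X_6=5, X_1=-3]  = 0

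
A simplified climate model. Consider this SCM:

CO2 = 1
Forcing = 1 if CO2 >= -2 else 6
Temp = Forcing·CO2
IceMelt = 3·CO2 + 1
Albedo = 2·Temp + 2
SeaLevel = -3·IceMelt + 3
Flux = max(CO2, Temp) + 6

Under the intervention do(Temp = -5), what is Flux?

7

The intervention breaks the incoming arrows to Temp: Temp = Forcing·CO2 no longer applies, and Temp = -5.
Flux = max(CO2, Temp) + 6  [with CO2=1, Temp=-5]  = 7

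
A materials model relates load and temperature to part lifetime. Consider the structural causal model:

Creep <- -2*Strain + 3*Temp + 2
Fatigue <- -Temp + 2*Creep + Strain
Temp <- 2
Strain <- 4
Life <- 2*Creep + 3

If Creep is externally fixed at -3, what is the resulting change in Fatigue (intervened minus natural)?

The intervention breaks the incoming arrows to Creep: Creep <- -2*Strain + 3*Temp + 2 no longer applies, and Creep = -3.
Fatigue = -Temp + 2*Creep + Strain  [with Temp=2, Creep=-3, Strain=4]  = -4
Without intervention: Creep = -2*Strain + 3*Temp + 2  [with Strain=4, Temp=2]  = 0; Fatigue = -Temp + 2*Creep + Strain  [with Temp=2, Creep=0, Strain=4]  = 2.
Change = -4 − 2 = -6.

-6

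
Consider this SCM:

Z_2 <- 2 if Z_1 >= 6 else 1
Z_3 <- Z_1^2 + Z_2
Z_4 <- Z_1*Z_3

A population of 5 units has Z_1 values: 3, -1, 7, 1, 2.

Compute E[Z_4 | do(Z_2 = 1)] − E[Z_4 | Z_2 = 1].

68

The intervention sets Z_2=1 in all 5 units regardless of Z_1. Recomputing Z_4 per unit gives 30, -2, 350, 2, 10; average 78.
Conditioning on Z_2=1 selects the 4 unit(s) with Z_1 ∈ {3, -1, 1, 2}. Their Z_4 values: 30, -2, 2, 10. Mean = 10.
Difference = 78 − 10 = 68.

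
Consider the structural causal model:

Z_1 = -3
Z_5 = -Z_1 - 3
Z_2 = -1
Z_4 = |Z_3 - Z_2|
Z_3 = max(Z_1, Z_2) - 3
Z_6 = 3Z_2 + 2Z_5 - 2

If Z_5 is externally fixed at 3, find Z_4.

The intervention breaks the incoming arrows to Z_5: Z_5 = -Z_1 - 3 no longer applies, and Z_5 = 3.
Since Z_4 is not a descendant of the intervened variable, it is unaffected.
Z_3 = max(Z_1, Z_2) - 3  [with Z_1=-3, Z_2=-1]  = -4
Z_4 = |Z_3 - Z_2|  [with Z_3=-4, Z_2=-1]  = 3

3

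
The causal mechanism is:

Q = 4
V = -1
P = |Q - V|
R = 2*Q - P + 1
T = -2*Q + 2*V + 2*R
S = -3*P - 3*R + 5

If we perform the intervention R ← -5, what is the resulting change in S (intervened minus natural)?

27

Under do(R=-5), the mechanism R = 2*Q - P + 1 is discarded; R is fixed at -5.
P = |Q - V|  [with Q=4, V=-1]  = 5
S = -3*P - 3*R + 5  [with P=5, R=-5]  = 5
Without intervention: P = |Q - V|  [with Q=4, V=-1]  = 5; R = 2*Q - P + 1  [with Q=4, P=5]  = 4; S = -3*P - 3*R + 5  [with P=5, R=4]  = -22.
Change = 5 − (-22) = 27.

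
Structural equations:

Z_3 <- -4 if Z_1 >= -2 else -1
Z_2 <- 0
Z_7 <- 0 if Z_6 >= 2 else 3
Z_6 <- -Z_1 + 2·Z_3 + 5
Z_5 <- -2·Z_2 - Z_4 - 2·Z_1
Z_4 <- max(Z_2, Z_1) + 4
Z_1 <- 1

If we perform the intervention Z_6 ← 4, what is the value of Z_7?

Intervening sets Z_6 = 4 and removes its equation (Z_6 <- -Z_1 + 2·Z_3 + 5).
Z_7 = 0 if Z_6 >= 2 else 3  [with Z_6=4]  = 0

0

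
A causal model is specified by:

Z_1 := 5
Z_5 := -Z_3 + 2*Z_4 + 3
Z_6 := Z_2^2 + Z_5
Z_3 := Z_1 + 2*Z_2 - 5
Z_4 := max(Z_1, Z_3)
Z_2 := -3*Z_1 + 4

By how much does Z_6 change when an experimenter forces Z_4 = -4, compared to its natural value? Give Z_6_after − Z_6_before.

-18

Under do(Z_4=-4), the mechanism Z_4 := max(Z_1, Z_3) is discarded; Z_4 is fixed at -4.
Z_2 = -3*Z_1 + 4  [with Z_1=5]  = -11
Z_3 = Z_1 + 2*Z_2 - 5  [with Z_1=5, Z_2=-11]  = -22
Z_5 = -Z_3 + 2*Z_4 + 3  [with Z_3=-22, Z_4=-4]  = 17
Z_6 = Z_2^2 + Z_5  [with Z_2=-11, Z_5=17]  = 138
Without intervention: Z_2 = -3*Z_1 + 4  [with Z_1=5]  = -11; Z_3 = Z_1 + 2*Z_2 - 5  [with Z_1=5, Z_2=-11]  = -22; Z_4 = max(Z_1, Z_3)  [with Z_1=5, Z_3=-22]  = 5; Z_5 = -Z_3 + 2*Z_4 + 3  [with Z_3=-22, Z_4=5]  = 35; Z_6 = Z_2^2 + Z_5  [with Z_2=-11, Z_5=35]  = 156.
Change = 138 − 156 = -18.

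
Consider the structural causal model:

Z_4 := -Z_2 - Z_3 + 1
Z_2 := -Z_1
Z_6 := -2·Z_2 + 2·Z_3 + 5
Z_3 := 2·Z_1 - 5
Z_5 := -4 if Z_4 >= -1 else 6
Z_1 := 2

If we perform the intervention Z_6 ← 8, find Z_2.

do(Z_6=8) replaces the equation Z_6 := -2·Z_2 + 2·Z_3 + 5 with the constant Z_6 = 8.
Z_2 is not downstream of the intervention, so its value is determined by the original equations.
Z_2 = -Z_1  [with Z_1=2]  = -2

-2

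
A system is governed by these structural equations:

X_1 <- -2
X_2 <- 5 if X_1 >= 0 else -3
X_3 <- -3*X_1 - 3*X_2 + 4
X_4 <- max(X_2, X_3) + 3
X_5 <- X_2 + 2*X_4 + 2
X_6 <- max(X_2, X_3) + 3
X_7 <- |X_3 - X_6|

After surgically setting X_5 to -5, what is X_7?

Under do(X_5=-5), the mechanism X_5 <- X_2 + 2*X_4 + 2 is discarded; X_5 is fixed at -5.
Since X_7 is not a descendant of the intervened variable, it is unaffected.
X_2 = 5 if X_1 >= 0 else -3  [with X_1=-2]  = -3
X_3 = -3*X_1 - 3*X_2 + 4  [with X_1=-2, X_2=-3]  = 19
X_6 = max(X_2, X_3) + 3  [with X_2=-3, X_3=19]  = 22
X_7 = |X_3 - X_6|  [with X_3=19, X_6=22]  = 3

3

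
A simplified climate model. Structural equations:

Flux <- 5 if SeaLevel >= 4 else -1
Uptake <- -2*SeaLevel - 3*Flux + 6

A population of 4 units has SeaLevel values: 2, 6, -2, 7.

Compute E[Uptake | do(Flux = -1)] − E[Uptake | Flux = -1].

The intervention sets Flux=-1 in all 4 units regardless of SeaLevel. Recomputing Uptake per unit gives 5, -3, 13, -5; average 2.5.
Observing Flux=-1 restricts to units where Flux's equation naturally yields -1: SeaLevel ∈ {2, -2}. In that subpopulation Uptake = 5, 13, mean 9.
Difference = 2.5 − 9 = -6.5.

-6.5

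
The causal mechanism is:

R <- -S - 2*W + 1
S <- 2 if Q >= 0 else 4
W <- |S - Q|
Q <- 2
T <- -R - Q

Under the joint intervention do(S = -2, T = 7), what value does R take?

The joint intervention fixes S = -2, T = 7, removing each variable's own equation.
W = |S - Q|  [with S=-2, Q=2]  = 4
R = -S - 2*W + 1  [with S=-2, W=4]  = -5

-5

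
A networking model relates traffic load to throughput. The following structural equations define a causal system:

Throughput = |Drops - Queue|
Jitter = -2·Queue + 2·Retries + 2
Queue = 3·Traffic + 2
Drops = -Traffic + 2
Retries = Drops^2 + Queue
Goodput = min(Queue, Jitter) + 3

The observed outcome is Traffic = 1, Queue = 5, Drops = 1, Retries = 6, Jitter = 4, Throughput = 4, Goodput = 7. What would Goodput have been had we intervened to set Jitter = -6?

Under do(Jitter=-6), the mechanism Jitter = -2·Queue + 2·Retries + 2 is discarded; Jitter is fixed at -6.
Queue = 3·Traffic + 2  [with Traffic=1]  = 5
Goodput = min(Queue, Jitter) + 3  [with Queue=5, Jitter=-6]  = -3

-3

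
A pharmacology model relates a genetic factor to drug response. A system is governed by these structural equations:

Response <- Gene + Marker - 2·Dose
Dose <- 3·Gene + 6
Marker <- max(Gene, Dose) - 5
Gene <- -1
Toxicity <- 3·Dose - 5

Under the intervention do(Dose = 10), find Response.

-16

Under do(Dose=10), the mechanism Dose <- 3·Gene + 6 is discarded; Dose is fixed at 10.
Marker = max(Gene, Dose) - 5  [with Gene=-1, Dose=10]  = 5
Response = Gene + Marker - 2·Dose  [with Gene=-1, Marker=5, Dose=10]  = -16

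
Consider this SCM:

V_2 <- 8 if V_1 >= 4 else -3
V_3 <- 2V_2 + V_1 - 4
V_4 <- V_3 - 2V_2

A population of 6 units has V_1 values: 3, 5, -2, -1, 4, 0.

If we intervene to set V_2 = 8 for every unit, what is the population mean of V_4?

-2.5

do(V_2=8) breaks V_2's dependence on V_1. With V_2=8 fixed, V_4 across the units is -1, 1, -6, -5, 0, -4, mean -2.5.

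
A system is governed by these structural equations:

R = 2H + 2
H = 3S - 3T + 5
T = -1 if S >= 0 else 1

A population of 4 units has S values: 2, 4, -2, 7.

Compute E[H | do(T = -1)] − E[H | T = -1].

-4.75

do(T=-1) breaks T's dependence on S. With T=-1 fixed, H across the units is 14, 20, 2, 29, mean 16.25.
Conditioning on T=-1 selects the 3 unit(s) with S ∈ {2, 4, 7}. Their H values: 14, 20, 29. Mean = 21.
Difference = 16.25 − 21 = -4.75.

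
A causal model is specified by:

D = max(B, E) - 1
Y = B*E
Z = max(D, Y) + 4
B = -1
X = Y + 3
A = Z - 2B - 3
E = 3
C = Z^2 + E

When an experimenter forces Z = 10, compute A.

9

The intervention breaks the incoming arrows to Z: Z = max(D, Y) + 4 no longer applies, and Z = 10.
A = Z - 2B - 3  [with Z=10, B=-1]  = 9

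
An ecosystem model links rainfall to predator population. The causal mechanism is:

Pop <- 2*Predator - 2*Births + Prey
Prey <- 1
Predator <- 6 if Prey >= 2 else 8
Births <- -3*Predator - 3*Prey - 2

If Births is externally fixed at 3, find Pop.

The intervention breaks the incoming arrows to Births: Births <- -3*Predator - 3*Prey - 2 no longer applies, and Births = 3.
Predator = 6 if Prey >= 2 else 8  [with Prey=1]  = 8
Pop = 2*Predator - 2*Births + Prey  [with Predator=8, Births=3, Prey=1]  = 11

11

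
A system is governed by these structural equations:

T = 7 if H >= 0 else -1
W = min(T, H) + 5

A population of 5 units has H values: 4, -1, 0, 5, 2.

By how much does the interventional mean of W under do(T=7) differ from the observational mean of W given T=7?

do(T=7) breaks T's dependence on H. With T=7 fixed, W across the units is 9, 4, 5, 10, 7, mean 7.
Conditioning on T=7 selects the 4 unit(s) with H ∈ {4, 0, 5, 2}. Their W values: 9, 5, 10, 7. Mean = 7.75.
Difference = 7 − 7.75 = -0.75.

-0.75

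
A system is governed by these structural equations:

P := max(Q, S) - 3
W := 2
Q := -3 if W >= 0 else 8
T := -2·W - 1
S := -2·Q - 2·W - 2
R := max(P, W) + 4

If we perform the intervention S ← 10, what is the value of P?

7

do(S=10) replaces the equation S := -2·Q - 2·W - 2 with the constant S = 10.
Q = -3 if W >= 0 else 8  [with W=2]  = -3
P = max(Q, S) - 3  [with Q=-3, S=10]  = 7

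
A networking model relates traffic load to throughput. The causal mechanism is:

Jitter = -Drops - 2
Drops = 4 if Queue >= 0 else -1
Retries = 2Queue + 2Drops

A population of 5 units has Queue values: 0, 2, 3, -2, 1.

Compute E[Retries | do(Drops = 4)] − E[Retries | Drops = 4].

-1.4

The intervention sets Drops=4 in all 5 units regardless of Queue. Recomputing Retries per unit gives 8, 12, 14, 4, 10; average 9.6.
Conditioning on Drops=4 selects the 4 unit(s) with Queue ∈ {0, 2, 3, 1}. Their Retries values: 8, 12, 14, 10. Mean = 11.
Difference = 9.6 − 11 = -1.4.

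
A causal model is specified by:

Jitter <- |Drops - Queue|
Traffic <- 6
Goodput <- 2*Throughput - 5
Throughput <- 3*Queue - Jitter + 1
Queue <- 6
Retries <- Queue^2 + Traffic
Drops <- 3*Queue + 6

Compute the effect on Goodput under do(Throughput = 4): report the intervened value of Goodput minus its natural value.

6

Intervening sets Throughput = 4 and removes its equation (Throughput <- 3*Queue - Jitter + 1).
Goodput = 2*Throughput - 5  [with Throughput=4]  = 3
Without intervention: Drops = 3*Queue + 6  [with Queue=6]  = 24; Jitter = |Drops - Queue|  [with Drops=24, Queue=6]  = 18; Throughput = 3*Queue - Jitter + 1  [with Queue=6, Jitter=18]  = 1; Goodput = 2*Throughput - 5  [with Throughput=1]  = -3.
Change = 3 − (-3) = 6.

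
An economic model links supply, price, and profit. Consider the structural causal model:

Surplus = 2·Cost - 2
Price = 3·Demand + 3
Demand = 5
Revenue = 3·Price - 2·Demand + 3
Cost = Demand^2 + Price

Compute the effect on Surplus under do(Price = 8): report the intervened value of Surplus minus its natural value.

-20

do(Price=8) replaces the equation Price = 3·Demand + 3 with the constant Price = 8.
Cost = Demand^2 + Price  [with Demand=5, Price=8]  = 33
Surplus = 2·Cost - 2  [with Cost=33]  = 64
Without intervention: Price = 3·Demand + 3  [with Demand=5]  = 18; Cost = Demand^2 + Price  [with Demand=5, Price=18]  = 43; Surplus = 2·Cost - 2  [with Cost=43]  = 84.
Change = 64 − 84 = -20.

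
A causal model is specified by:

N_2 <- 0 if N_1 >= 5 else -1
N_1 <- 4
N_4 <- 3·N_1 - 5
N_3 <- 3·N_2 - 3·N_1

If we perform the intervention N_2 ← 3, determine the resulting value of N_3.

-3

The intervention breaks the incoming arrows to N_2: N_2 <- 0 if N_1 >= 5 else -1 no longer applies, and N_2 = 3.
N_3 = 3·N_2 - 3·N_1  [with N_2=3, N_1=4]  = -3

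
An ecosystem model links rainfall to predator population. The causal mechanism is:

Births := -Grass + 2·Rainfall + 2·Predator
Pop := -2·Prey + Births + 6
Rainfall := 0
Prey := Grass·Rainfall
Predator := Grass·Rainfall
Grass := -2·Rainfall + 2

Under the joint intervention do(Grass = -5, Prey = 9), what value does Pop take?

-7

Under do(Grass = -5, Prey = 9), each intervened variable's structural equation is replaced by its fixed value.
Predator = Grass·Rainfall  [with Grass=-5, Rainfall=0]  = 0
Births = -Grass + 2·Rainfall + 2·Predator  [with Grass=-5, Rainfall=0, Predator=0]  = 5
Pop = -2·Prey + Births + 6  [with Prey=9, Births=5]  = -7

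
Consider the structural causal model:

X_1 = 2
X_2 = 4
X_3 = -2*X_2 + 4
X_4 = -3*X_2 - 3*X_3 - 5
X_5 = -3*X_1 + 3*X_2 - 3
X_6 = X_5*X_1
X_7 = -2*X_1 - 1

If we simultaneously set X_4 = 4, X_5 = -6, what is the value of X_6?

-12

The joint intervention fixes X_4 = 4, X_5 = -6, removing each variable's own equation.
X_6 = X_5*X_1  [with X_5=-6, X_1=2]  = -12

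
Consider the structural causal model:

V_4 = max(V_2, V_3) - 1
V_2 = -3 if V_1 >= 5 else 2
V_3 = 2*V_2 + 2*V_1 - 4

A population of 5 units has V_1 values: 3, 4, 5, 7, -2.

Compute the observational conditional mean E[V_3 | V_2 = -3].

Observing V_2=-3 restricts to units where V_2's equation naturally yields -3: V_1 ∈ {5, 7}. In that subpopulation V_3 = 0, 4, mean 2.

2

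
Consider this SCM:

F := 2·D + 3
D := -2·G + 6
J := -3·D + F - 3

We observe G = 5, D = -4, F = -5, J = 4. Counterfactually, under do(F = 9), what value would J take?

The intervention breaks the incoming arrows to F: F := 2·D + 3 no longer applies, and F = 9.
D = -2·G + 6  [with G=5]  = -4
J = -3·D + F - 3  [with D=-4, F=9]  = 18

18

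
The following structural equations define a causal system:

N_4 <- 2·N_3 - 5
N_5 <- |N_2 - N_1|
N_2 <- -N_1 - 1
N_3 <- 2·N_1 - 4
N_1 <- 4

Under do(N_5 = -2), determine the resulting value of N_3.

4

do(N_5=-2) replaces the equation N_5 <- |N_2 - N_1| with the constant N_5 = -2.
N_3 is not downstream of the intervention, so its value is determined by the original equations.
N_3 = 2·N_1 - 4  [with N_1=4]  = 4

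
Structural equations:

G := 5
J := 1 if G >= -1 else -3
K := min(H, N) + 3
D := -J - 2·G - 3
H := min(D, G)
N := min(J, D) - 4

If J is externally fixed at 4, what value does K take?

Under do(J=4), the mechanism J := 1 if G >= -1 else -3 is discarded; J is fixed at 4.
D = -J - 2·G - 3  [with J=4, G=5]  = -17
N = min(J, D) - 4  [with J=4, D=-17]  = -21
H = min(D, G)  [with D=-17, G=5]  = -17
K = min(H, N) + 3  [with H=-17, N=-21]  = -18

-18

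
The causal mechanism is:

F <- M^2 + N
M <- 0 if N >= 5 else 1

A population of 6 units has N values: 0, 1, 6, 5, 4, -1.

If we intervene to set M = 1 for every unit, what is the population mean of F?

Under do(M=1), M's equation is replaced by M=1 for every unit. Per-unit F: 1, 2, 7, 6, 5, 0. Mean = 3.5.

3.5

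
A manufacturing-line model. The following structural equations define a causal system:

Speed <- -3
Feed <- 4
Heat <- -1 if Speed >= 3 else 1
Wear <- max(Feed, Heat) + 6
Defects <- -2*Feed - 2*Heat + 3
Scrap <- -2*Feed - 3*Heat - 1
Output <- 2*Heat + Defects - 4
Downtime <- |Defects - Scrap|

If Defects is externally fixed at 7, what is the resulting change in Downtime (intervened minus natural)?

do(Defects=7) replaces the equation Defects <- -2*Feed - 2*Heat + 3 with the constant Defects = 7.
Heat = -1 if Speed >= 3 else 1  [with Speed=-3]  = 1
Scrap = -2*Feed - 3*Heat - 1  [with Feed=4, Heat=1]  = -12
Downtime = |Defects - Scrap|  [with Defects=7, Scrap=-12]  = 19
Without intervention: Heat = -1 if Speed >= 3 else 1  [with Speed=-3]  = 1; Defects = -2*Feed - 2*Heat + 3  [with Feed=4, Heat=1]  = -7; Scrap = -2*Feed - 3*Heat - 1  [with Feed=4, Heat=1]  = -12; Downtime = |Defects - Scrap|  [with Defects=-7, Scrap=-12]  = 5.
Change = 19 − 5 = 14.

14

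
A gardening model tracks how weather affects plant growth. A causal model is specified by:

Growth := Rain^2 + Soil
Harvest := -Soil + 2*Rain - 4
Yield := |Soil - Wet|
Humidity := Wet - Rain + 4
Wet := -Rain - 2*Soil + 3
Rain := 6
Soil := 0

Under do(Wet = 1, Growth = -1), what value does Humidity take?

-1

Setting Wet = 1, Growth = -1 by intervention discards those variables' equations.
Humidity = Wet - Rain + 4  [with Wet=1, Rain=6]  = -1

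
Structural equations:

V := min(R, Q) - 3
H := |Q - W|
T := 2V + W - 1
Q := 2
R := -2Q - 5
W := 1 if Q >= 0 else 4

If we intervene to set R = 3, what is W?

1

The intervention breaks the incoming arrows to R: R := -2Q - 5 no longer applies, and R = 3.
Since W is not a descendant of the intervened variable, it is unaffected.
W = 1 if Q >= 0 else 4  [with Q=2]  = 1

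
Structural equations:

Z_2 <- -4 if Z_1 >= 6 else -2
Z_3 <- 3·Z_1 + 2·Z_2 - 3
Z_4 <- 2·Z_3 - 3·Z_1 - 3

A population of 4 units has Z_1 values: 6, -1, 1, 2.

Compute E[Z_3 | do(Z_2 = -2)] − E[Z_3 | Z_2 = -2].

4

Under do(Z_2=-2), Z_2's equation is replaced by Z_2=-2 for every unit. Per-unit Z_3: 11, -10, -4, -1. Mean = -1.
Conditioning on Z_2=-2 selects the 3 unit(s) with Z_1 ∈ {-1, 1, 2}. Their Z_3 values: -10, -4, -1. Mean = -5.
Difference = -1 − (-5) = 4.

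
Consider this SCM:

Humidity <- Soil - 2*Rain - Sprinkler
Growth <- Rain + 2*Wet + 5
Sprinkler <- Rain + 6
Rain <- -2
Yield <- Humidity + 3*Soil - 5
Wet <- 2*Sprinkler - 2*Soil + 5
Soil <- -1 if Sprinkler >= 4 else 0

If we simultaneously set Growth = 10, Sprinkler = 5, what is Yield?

-10

Setting Growth = 10, Sprinkler = 5 by intervention discards those variables' equations.
Soil = -1 if Sprinkler >= 4 else 0  [with Sprinkler=5]  = -1
Humidity = Soil - 2*Rain - Sprinkler  [with Soil=-1, Rain=-2, Sprinkler=5]  = -2
Yield = Humidity + 3*Soil - 5  [with Humidity=-2, Soil=-1]  = -10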